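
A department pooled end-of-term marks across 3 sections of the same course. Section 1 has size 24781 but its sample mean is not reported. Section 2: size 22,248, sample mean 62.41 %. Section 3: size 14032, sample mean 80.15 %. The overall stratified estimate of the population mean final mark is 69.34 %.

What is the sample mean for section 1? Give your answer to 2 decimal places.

Σ Nₕx̄ₕ = N·μ, so 24781·x̄_1 = 61061·69.34 − (22248·62.41 + 14032·80.15).
= 4233969.74 − 2513162.48 = 1720807.26.
x̄_1 = 1720807.26 / 24781 = 69.4406... → 69.44.

69.44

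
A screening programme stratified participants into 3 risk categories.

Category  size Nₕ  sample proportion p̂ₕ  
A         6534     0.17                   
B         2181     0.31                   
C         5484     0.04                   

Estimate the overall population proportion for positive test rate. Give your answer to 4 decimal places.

Wₕ = Nₕ/N with N = 14199: 0.4602, 0.1536, 0.3862.
p̂_st = 0.4602·0.17 + 0.1536·0.31 + 0.3862·0.04 ≈ 0.141295... → 0.1413.

0.1413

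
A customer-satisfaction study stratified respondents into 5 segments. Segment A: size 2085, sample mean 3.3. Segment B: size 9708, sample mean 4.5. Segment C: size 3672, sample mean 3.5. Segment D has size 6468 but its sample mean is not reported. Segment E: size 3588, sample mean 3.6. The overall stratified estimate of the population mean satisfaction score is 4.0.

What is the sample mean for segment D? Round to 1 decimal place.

N = 2085 + 9708 + 3672 + 6468 + 3588 = 25521.
Overall total = μ·N = 4.0·25521 = 102084.
Subtract the known strata: 2085·3.3 + 9708·4.5 + 3672·3.5 + 3588·3.6 = 76335.3.
Remaining total for segment D: 102084 − 76335.3 = 25748.7.
Divide by its size: 25748.7 / 6468 = 3.981... → 4.0.

4.0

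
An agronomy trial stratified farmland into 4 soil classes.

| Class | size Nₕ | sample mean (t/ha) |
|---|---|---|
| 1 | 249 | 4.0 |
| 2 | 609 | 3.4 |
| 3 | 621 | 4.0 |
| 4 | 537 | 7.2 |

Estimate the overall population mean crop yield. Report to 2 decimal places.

4.67

x̄_st = (Σ Nₕx̄ₕ) / (Σ Nₕ) = (249·4.0 + 609·3.4 + 621·4.0 + 537·7.2) / 2016
= 9417 / 2016 = 4.6711... → 4.67.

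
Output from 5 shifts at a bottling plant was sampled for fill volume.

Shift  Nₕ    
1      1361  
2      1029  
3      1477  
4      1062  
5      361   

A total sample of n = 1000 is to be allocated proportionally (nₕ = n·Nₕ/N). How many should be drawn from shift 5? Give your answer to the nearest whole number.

Share of shift 5 = 361/5290 = 0.06824.
Allocate 1000 × 0.06824 = 68.242... → 68.

68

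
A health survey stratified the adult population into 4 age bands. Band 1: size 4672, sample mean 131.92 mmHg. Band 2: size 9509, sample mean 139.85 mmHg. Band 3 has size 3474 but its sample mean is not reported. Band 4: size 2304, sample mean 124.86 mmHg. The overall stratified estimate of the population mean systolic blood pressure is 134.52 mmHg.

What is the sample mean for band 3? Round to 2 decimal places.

129.83

Σ Nₕx̄ₕ = N·μ, so 3474·x̄_3 = 19959·134.52 − (4672·131.92 + 9509·139.85 + 2304·124.86).
= 2684884.68 − 2233841.33 = 451043.35.
x̄_3 = 451043.35 / 3474 = 129.8340... → 129.83.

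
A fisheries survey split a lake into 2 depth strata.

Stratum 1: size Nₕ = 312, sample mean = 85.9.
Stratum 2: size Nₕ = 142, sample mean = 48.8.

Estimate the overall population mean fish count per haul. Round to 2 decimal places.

N = 454; weights Wₕ = Nₕ/N = (0.6872, 0.3128).
x̄_st = Σ Wₕ·x̄ₕ = 0.6872·85.9 + 0.3128·48.8 ≈ 74.2960...
→ 74.30.

74.30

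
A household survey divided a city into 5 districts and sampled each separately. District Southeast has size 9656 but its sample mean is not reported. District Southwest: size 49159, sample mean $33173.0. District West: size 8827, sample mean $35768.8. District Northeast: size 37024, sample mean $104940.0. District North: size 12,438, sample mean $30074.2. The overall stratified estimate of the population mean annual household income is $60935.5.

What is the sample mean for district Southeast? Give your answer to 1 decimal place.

Σ Nₕx̄ₕ = N·μ, so 9656·x̄_Southeast = 117104·60935.5 − (49159·33173.0 + 8827·35768.8 + 37024·104940.0 + 12438·30074.2).
= 7135790792 − 6205844164.2 = 929946627.8.
x̄_Southeast = 929946627.8 / 9656 = 96307.646... → 96307.6.

96307.6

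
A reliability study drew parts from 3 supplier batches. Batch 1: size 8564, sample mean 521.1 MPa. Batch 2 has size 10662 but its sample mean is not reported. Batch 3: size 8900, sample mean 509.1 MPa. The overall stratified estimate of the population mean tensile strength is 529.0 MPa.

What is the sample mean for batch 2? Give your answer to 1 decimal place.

N = 8564 + 10662 + 8900 = 28126.
Overall total = μ·N = 529.0·28126 = 14878654.
Subtract the known strata: 8564·521.1 + 8900·509.1 = 8993690.4.
Remaining total for batch 2: 14878654 − 8993690.4 = 5884963.6.
Divide by its size: 5884963.6 / 10662 = 551.957... → 552.0.

552.0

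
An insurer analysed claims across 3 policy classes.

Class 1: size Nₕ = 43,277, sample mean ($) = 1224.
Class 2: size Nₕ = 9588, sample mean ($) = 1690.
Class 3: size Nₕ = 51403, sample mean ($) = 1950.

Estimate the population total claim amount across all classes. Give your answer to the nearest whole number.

1: 43277·1224 = 52971048
2: 9588·1690 = 16203720
3: 51403·1950 = 100235850
τ̂ = Σ Nₕx̄ₕ = 169410618.

169410618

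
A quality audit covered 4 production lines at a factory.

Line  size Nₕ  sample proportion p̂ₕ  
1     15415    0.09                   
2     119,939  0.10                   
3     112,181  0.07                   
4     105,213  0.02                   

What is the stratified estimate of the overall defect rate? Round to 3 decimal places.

Wₕ = Nₕ/N with N = 352748: 0.0437, 0.3400, 0.3180, 0.2983.
p̂_st = 0.0437·0.09 + 0.3400·0.10 + 0.3180·0.07 + 0.2983·0.02 ≈ 0.06616... → 0.066.

0.066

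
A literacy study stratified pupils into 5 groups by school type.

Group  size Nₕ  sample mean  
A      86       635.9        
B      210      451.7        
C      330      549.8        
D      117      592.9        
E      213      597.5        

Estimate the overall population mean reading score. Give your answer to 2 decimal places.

N = 956; weights Wₕ = Nₕ/N = (0.0900, 0.2197, 0.3452, 0.1224, 0.2228).
x̄_st = Σ Wₕ·x̄ₕ = 0.0900·635.9 + 0.2197·451.7 + 0.3452·549.8 + 0.1224·592.9 + 0.2228·597.5 ≈ 551.8987...
→ 551.90.

551.90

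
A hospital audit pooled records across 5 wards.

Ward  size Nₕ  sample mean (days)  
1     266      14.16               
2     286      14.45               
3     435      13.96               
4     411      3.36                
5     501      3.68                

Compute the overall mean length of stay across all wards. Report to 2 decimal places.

N = 266 + 286 + 435 + 411 + 501 = 1899.
The stratified mean weights each stratum mean by its population share Nₕ/N.
Σ Nₕx̄ₕ = 266·14.16 + 286·14.45 + 435·13.96 + 411·3.36 + 501·3.68 = 3766.56 + 4132.7 + 6072.6 + 1380.96 + 1843.68 = 17196.5.
Divide by N: 17196.5 / 1899 = 9.0556... → 9.06.

9.06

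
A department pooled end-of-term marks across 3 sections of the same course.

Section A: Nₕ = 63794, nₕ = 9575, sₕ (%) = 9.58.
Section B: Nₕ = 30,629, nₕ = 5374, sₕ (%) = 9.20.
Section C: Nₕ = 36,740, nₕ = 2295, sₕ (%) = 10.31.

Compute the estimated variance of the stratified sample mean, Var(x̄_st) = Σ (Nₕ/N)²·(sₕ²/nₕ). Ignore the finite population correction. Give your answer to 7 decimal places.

N = 131163. Term for each stratum: Wₕ²sₕ²/nₕ.
Var(x̄_st) = 0.0022674056 + 0.0008588572 + 0.0036340447 = 0.0067603075 → 0.0067603.

0.0067603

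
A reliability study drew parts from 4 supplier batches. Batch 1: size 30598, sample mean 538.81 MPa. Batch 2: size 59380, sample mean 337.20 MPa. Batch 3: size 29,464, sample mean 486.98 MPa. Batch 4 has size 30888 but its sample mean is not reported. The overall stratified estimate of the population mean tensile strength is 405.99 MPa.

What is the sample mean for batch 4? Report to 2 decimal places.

329.40

N = 30598 + 59380 + 29464 + 30888 = 150330.
Overall total = μ·N = 405.99·150330 = 61032476.7.
Subtract the known strata: 30598·538.81 + 59380·337.20 + 29464·486.98 = 50857823.1.
Remaining total for batch 4: 61032476.7 − 50857823.1 = 10174653.6.
Divide by its size: 10174653.6 / 30888 = 329.4047... → 329.40.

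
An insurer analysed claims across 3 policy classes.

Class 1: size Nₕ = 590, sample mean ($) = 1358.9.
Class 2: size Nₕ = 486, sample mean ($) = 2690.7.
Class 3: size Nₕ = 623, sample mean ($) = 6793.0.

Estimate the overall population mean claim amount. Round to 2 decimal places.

N = 1699; weights Wₕ = Nₕ/N = (0.3473, 0.2861, 0.3667).
x̄_st = Σ Wₕ·x̄ₕ = 0.3473·1358.9 + 0.2861·2690.7 + 0.3667·6793.0 ≈ 3732.4722...
→ 3732.47.

3732.47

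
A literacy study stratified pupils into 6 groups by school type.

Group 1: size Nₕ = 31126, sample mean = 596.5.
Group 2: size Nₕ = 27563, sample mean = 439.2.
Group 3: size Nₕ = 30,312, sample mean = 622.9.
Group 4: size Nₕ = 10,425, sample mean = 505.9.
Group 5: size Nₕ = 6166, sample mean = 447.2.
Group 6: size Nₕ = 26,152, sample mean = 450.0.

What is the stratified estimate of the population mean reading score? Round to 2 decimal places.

526.43

x̄_st = (Σ Nₕx̄ₕ) / (Σ Nₕ) = (31126·596.5 + 27563·439.2 + 30312·622.9 + 10425·505.9 + 6166·447.2 + 26152·450.0) / 131744
= 69353516.1 / 131744 = 526.4264... → 526.43.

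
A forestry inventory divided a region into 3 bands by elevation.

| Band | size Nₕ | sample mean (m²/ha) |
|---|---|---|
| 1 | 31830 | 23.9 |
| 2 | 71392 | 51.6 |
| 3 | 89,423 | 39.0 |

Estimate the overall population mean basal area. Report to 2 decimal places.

N = 31830 + 71392 + 89423 = 192645.
Overall mean = Σ (Nₕ/N)·x̄ₕ — weight by population share, not a simple average.
Σ Nₕx̄ₕ = 31830·23.9 + 71392·51.6 + 89423·39.0 = 760737 + 3683827.2 + 3487497 = 7932061.2.
Divide by N: 7932061.2 / 192645 = 41.1745... → 41.17.

41.17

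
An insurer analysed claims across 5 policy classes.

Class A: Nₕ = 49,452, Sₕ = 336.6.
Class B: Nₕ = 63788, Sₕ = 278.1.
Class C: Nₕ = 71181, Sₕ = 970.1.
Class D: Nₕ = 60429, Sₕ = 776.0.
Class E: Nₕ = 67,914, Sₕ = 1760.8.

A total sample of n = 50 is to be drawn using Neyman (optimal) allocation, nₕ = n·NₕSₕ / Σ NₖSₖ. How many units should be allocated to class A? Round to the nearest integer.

3

Σ NₕSₕ = 49452·336.6 + 63788·278.1 + 71181·970.1 + 60429·776.0 + 67914·1760.8 = 269913549.3.
Share for A: 16645543.2/269913549.3 = 0.06167.
n_A = 50 × 0.06167 = 3.083... → 3.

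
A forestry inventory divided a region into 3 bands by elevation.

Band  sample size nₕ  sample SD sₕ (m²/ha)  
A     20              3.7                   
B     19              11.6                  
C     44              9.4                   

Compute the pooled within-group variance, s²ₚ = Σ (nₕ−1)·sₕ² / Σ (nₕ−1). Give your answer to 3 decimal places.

81.021

Degrees of freedom: 19 + 18 + 43 = 80.
Σ(nₕ−1)sₕ² = 19·13.69 + 18·134.56 + 43·88.36 = 6481.67.
s²ₚ = 6481.67 / 80 = 81.02088... → 81.021.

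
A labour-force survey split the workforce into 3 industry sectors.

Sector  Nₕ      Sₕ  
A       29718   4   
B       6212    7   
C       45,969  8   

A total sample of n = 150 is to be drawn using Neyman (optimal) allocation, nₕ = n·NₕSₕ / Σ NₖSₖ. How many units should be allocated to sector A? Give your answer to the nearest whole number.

Σ NₕSₕ = 29718·4 + 6212·7 + 45969·8 = 530108.
Share for A: 118872/530108 = 0.22424.
n_A = 150 × 0.22424 = 33.636... → 34.

34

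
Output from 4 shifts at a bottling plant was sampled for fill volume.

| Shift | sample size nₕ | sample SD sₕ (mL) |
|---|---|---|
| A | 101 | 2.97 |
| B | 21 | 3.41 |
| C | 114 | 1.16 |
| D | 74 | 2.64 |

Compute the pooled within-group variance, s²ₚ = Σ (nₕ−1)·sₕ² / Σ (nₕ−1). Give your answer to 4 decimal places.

A: (101−1)·2.97² = 100·8.8209 = 882.09
B: (21−1)·3.41² = 20·11.6281 = 232.562
C: (114−1)·1.16² = 113·1.3456 = 152.0528
D: (74−1)·2.64² = 73·6.9696 = 508.7808
Numerator = 1775.4856; denominator = Σ(nₕ−1) = 306.
s²ₚ = 1775.4856/306 = 5.802241... → 5.8022.

5.8022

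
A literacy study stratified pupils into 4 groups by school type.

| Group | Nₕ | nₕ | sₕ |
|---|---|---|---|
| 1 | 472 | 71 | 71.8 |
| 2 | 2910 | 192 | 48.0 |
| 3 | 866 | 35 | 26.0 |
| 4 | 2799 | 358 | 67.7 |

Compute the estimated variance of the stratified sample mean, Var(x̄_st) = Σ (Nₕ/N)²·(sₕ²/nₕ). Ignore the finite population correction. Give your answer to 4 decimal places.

N = 7047. Term for each stratum: Wₕ²sₕ²/nₕ.
Var(x̄_st) = 0.3257362 + 2.0462499 + 0.2916795 + 2.0197219 = 4.6833875 → 4.6834.

4.6834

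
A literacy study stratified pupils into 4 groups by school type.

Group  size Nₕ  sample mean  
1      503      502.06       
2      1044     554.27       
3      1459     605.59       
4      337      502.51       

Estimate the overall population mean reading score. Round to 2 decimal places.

N = 3343; weights Wₕ = Nₕ/N = (0.1505, 0.3123, 0.4364, 0.1008).
x̄_st = Σ Wₕ·x̄ₕ = 0.1505·502.06 + 0.3123·554.27 + 0.4364·605.59 + 0.1008·502.51 ≈ 563.5943...
→ 563.59.

563.59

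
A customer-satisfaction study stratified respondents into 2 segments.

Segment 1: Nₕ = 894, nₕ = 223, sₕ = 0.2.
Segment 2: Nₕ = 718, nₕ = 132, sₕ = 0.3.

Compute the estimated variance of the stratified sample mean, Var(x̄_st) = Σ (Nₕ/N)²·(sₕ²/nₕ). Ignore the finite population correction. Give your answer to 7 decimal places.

0.0001904

N = 1612; Wₕ = Nₕ/N.
segment 1: (894/1612)²·0.2²/223 = 0.0000551696
segment 2: (718/1612)²·0.3²/132 = 0.0001352656
Sum = 0.0001904352 → 0.0001904.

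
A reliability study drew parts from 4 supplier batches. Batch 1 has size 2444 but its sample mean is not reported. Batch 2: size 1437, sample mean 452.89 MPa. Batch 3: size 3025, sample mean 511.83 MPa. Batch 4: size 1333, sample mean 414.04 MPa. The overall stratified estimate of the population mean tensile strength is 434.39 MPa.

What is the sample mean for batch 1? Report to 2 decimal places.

N = 2444 + 1437 + 3025 + 1333 = 8239.
Overall total = μ·N = 434.39·8239 = 3578939.21.
Subtract the known strata: 1437·452.89 + 3025·511.83 + 1333·414.04 = 2751004.
Remaining total for batch 1: 3578939.21 − 2751004 = 827935.21.
Divide by its size: 827935.21 / 2444 = 338.7624... → 338.76.

338.76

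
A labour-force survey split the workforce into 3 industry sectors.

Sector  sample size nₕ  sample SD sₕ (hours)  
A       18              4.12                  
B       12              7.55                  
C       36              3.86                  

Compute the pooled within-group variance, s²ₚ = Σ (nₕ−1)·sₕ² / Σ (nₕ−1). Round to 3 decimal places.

22.811

A: (18−1)·4.12² = 17·16.9744 = 288.5648
B: (12−1)·7.55² = 11·57.0025 = 627.0275
C: (36−1)·3.86² = 35·14.8996 = 521.486
Numerator = 1437.0783; denominator = Σ(nₕ−1) = 63.
s²ₚ = 1437.0783/63 = 22.81077... → 22.811.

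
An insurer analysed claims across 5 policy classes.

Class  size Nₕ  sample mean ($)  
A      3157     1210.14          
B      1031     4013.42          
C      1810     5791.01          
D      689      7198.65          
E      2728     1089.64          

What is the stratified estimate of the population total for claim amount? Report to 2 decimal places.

26372383.87

Estimate total by summing Nₕ·x̄ₕ over strata.
3157·1210.14 + 1031·4013.42 + 1810·5791.01 + 689·7198.65 + 2728·1089.64 = 3820411.98 + 4137836.02 + 10481728.1 + 4959869.85 + 2972537.92 = 26372383.87.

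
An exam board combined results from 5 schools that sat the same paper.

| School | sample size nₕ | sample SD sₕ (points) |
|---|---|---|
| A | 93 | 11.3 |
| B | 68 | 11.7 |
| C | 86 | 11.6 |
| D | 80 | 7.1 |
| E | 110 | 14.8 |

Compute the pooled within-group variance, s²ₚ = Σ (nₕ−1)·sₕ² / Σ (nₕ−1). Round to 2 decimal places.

139.39

A: (93−1)·11.3² = 92·127.69 = 11747.48
B: (68−1)·11.7² = 67·136.89 = 9171.63
C: (86−1)·11.6² = 85·134.56 = 11437.6
D: (80−1)·7.1² = 79·50.41 = 3982.39
E: (110−1)·14.8² = 109·219.04 = 23875.36
Numerator = 60214.46; denominator = Σ(nₕ−1) = 432.
s²ₚ = 60214.46/432 = 139.3853... → 139.39.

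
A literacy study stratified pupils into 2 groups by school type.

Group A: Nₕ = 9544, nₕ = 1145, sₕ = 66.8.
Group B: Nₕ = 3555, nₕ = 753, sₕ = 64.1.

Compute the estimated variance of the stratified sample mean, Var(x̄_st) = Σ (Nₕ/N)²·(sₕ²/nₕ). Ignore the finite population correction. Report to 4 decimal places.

2.4708

N = 13099. Term for each stratum: Wₕ²sₕ²/nₕ.
Var(x̄_st) = 2.0688643 + 0.4019056 = 2.4707699 → 2.4708.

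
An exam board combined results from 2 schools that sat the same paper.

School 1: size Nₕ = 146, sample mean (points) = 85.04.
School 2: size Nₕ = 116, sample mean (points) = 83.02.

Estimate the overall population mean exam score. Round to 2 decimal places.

x̄_st = (Σ Nₕx̄ₕ) / (Σ Nₕ) = (146·85.04 + 116·83.02) / 262
= 22046.16 / 262 = 84.1456... → 84.15.

84.15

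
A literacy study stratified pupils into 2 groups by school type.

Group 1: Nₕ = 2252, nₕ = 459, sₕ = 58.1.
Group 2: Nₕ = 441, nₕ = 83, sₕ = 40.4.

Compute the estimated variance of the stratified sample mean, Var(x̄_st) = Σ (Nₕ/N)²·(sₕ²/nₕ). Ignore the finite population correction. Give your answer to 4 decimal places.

5.6702

N = 2693; Wₕ = Nₕ/N.
group 1: (2252/2693)²·58.1²/459 = 5.1428475
group 2: (441/2693)²·40.4²/83 = 0.5273381
Sum = 5.6701855 → 5.6702.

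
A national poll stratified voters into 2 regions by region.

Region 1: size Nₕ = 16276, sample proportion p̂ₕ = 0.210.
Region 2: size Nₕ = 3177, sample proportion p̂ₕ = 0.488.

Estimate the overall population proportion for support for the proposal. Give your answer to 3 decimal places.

0.255

Wₕ = Nₕ/N with N = 19453: 0.8367, 0.1633.
p̂_st = 0.8367·0.210 + 0.1633·0.488 ≈ 0.25540... → 0.255.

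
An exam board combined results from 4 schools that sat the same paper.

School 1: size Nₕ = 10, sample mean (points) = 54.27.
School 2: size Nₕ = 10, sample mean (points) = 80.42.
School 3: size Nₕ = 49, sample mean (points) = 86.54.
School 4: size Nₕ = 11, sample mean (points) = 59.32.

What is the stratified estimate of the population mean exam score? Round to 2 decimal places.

x̄_st = (Σ Nₕx̄ₕ) / (Σ Nₕ) = (10·54.27 + 10·80.42 + 49·86.54 + 11·59.32) / 80
= 6239.88 / 80 = 77.9985 → 78.00.

78.00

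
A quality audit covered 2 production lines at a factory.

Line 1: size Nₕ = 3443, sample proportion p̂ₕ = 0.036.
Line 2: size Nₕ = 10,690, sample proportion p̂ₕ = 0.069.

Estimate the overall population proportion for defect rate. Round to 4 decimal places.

N = 3443 + 10690 = 14133.
Overall proportion = Σ (Nₕ/N)·p̂ₕ.
Σ Nₕp̂ₕ = 123.948 + 737.61 = 861.558.
861.558 / 14133 = 0.060961... → 0.0610.

0.0610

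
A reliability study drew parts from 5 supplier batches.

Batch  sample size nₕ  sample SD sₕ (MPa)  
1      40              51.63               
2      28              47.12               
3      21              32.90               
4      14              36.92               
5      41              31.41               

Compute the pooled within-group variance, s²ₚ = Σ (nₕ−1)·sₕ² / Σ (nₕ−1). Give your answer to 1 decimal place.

1746.3

Degrees of freedom: 39 + 27 + 20 + 13 + 40 = 139.
Σ(nₕ−1)sₕ² = 39·2665.6569 + 27·2220.2944 + 20·1082.41 + 13·1363.0864 + 40·986.5881 = 242740.4151.
s²ₚ = 242740.4151 / 139 = 1746.334... → 1746.3.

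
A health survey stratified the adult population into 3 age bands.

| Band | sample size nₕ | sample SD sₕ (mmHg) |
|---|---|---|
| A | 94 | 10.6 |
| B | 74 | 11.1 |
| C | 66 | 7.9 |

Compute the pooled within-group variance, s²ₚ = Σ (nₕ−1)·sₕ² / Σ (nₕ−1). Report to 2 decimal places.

A: (94−1)·10.6² = 93·112.36 = 10449.48
B: (74−1)·11.1² = 73·123.21 = 8994.33
C: (66−1)·7.9² = 65·62.41 = 4056.65
Numerator = 23500.46; denominator = Σ(nₕ−1) = 231.
s²ₚ = 23500.46/231 = 101.7336... → 101.73.

101.73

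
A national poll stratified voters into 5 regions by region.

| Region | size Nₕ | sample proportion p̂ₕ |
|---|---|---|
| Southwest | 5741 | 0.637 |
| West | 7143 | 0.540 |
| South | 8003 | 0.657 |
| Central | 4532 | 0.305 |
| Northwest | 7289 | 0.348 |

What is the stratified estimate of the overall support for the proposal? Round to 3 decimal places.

Wₕ = Nₕ/N with N = 32708: 0.1755, 0.2184, 0.2447, 0.1386, 0.2229.
p̂_st = 0.1755·0.637 + 0.2184·0.540 + 0.2447·0.657 + 0.1386·0.305 + 0.2229·0.348 ≈ 0.51030... → 0.510.

0.510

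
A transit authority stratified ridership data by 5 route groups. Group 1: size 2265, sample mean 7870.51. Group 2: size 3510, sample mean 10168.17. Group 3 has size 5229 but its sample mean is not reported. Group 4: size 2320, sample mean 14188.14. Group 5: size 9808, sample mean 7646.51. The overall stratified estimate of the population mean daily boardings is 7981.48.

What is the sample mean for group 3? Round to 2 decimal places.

4436.25

N = 2265 + 3510 + 5229 + 2320 + 9808 = 23132.
Overall total = μ·N = 7981.48·23132 = 184627595.36.
Subtract the known strata: 2265·7870.51 + 3510·10168.17 + 2320·14188.14 + 9808·7646.51 = 161430436.73.
Remaining total for group 3: 184627595.36 − 161430436.73 = 23197158.63.
Divide by its size: 23197158.63 / 5229 = 4436.2514... → 4436.25.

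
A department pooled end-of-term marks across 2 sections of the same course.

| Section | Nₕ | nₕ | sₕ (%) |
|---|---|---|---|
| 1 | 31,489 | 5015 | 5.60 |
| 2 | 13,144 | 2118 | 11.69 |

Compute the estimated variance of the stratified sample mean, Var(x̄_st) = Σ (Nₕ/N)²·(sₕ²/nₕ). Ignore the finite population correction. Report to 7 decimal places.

0.0087081

N = 44633; Wₕ = Nₕ/N.
section 1: (31489/44633)²·5.60²/5015 = 0.0031125096
section 2: (13144/44633)²·11.69²/2118 = 0.0055955916
Sum = 0.0087081012 → 0.0087081.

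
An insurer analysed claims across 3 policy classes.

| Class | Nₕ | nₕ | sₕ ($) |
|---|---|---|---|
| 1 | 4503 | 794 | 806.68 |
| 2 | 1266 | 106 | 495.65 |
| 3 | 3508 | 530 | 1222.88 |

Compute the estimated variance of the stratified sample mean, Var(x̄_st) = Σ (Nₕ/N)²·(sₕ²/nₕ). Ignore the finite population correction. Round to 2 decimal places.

N = 9277. Term for each stratum: Wₕ²sₕ²/nₕ.
Var(x̄_st) = 193.09492 + 43.16151 + 403.45571 = 639.71215 → 639.71.

639.71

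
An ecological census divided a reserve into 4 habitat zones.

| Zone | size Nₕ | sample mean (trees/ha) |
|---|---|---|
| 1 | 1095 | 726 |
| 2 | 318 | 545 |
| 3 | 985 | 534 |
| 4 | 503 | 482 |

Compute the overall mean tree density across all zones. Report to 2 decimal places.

598.66

N = 1095 + 318 + 985 + 503 = 2901.
Overall mean = Σ (Nₕ/N)·x̄ₕ — weight by population share, not a simple average.
Σ Nₕx̄ₕ = 1095·726 + 318·545 + 985·534 + 503·482 = 794970 + 173310 + 525990 + 242446 = 1736716.
Divide by N: 1736716 / 2901 = 598.6612... → 598.66.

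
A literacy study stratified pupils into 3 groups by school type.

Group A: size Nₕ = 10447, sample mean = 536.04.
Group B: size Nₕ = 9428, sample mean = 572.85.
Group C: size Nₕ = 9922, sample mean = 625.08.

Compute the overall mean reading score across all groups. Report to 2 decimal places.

N = 10447 + 9428 + 9922 = 29797.
Weight each subgroup mean by Nₕ/N and sum.
Σ Nₕx̄ₕ = 10447·536.04 + 9428·572.85 + 9922·625.08 = 5600009.88 + 5400829.8 + 6202043.76 = 17202883.44.
Divide by N: 17202883.44 / 29797 = 577.3361... → 577.34.

577.34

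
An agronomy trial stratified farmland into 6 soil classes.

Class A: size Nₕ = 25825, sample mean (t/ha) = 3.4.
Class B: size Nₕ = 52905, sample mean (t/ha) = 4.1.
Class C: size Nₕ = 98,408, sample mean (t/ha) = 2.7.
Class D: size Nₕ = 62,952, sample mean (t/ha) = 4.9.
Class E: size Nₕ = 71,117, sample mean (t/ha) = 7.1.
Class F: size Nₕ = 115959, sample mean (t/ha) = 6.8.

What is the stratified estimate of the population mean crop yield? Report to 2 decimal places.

x̄_st = (Σ Nₕx̄ₕ) / (Σ Nₕ) = (25825·3.4 + 52905·4.1 + 98408·2.7 + 62952·4.9 + 71117·7.1 + 115959·6.8) / 427166
= 2172333.8 / 427166 = 5.0855... → 5.09.

5.09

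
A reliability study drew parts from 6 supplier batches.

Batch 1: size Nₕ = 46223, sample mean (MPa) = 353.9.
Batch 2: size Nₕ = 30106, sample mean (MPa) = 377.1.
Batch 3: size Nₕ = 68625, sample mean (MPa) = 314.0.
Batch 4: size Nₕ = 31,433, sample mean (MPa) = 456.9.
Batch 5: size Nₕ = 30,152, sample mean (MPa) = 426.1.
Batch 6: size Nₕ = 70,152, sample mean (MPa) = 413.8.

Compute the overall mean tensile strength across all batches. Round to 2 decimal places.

381.28

N = 276691; weights Wₕ = Nₕ/N = (0.1671, 0.1088, 0.2480, 0.1136, 0.1090, 0.2535).
x̄_st = Σ Wₕ·x̄ₕ = 0.1671·353.9 + 0.1088·377.1 + 0.2480·314.0 + 0.1136·456.9 + 0.1090·426.1 + 0.2535·413.8 ≈ 381.2843...
→ 381.28.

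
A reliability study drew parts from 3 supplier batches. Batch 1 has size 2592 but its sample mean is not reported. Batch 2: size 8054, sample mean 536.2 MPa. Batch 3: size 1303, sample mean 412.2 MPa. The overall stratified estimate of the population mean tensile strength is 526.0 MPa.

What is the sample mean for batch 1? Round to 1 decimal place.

551.5

N = 2592 + 8054 + 1303 = 11949.
Overall total = μ·N = 526.0·11949 = 6285174.
Subtract the known strata: 8054·536.2 + 1303·412.2 = 4855651.4.
Remaining total for batch 1: 6285174 − 4855651.4 = 1429522.6.
Divide by its size: 1429522.6 / 2592 = 551.513... → 551.5.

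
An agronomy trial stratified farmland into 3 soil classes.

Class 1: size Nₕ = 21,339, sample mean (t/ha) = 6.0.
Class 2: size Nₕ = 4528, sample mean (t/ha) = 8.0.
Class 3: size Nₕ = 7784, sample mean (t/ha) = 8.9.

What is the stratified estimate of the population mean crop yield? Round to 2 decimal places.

6.94

N = 21339 + 4528 + 7784 = 33651.
The stratified mean weights each stratum mean by its population share Nₕ/N.
Σ Nₕx̄ₕ = 21339·6.0 + 4528·8.0 + 7784·8.9 = 128034 + 36224 + 69277.6 = 233535.6.
Divide by N: 233535.6 / 33651 = 6.9399... → 6.94.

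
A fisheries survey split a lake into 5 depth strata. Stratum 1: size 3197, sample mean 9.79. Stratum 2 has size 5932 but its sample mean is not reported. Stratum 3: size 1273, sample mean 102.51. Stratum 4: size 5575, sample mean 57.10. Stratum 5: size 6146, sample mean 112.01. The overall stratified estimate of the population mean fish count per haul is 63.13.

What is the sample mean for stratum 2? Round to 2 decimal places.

38.45

N = 3197 + 5932 + 1273 + 5575 + 6146 = 22123.
Overall total = μ·N = 63.13·22123 = 1396624.99.
Subtract the known strata: 3197·9.79 + 1273·102.51 + 5575·57.10 + 6146·112.01 = 1168539.82.
Remaining total for stratum 2: 1396624.99 − 1168539.82 = 228085.17.
Divide by its size: 228085.17 / 5932 = 38.4500... → 38.45.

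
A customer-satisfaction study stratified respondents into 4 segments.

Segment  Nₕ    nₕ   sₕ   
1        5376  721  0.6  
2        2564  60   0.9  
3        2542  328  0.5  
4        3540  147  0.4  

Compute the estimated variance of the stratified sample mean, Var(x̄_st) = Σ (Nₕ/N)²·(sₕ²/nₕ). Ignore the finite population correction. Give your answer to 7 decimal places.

N = 14022; Wₕ = Nₕ/N.
segment 1: (5376/14022)²·0.6²/721 = 0.0000733949
segment 2: (2564/14022)²·0.9²/60 = 0.0004513879
segment 3: (2542/14022)²·0.5²/328 = 0.0000250494
segment 4: (3540/14022)²·0.4²/147 = 0.0000693728
Sum = 0.0006192050 → 0.0006192.

0.0006192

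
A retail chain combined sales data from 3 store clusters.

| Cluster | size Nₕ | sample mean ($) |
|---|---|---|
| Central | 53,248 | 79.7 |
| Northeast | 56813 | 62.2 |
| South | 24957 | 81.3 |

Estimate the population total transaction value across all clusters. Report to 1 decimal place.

Central: 53248·79.7 = 4243865.6
Northeast: 56813·62.2 = 3533768.6
South: 24957·81.3 = 2029004.1
τ̂ = Σ Nₕx̄ₕ = 9806638.3.

9806638.3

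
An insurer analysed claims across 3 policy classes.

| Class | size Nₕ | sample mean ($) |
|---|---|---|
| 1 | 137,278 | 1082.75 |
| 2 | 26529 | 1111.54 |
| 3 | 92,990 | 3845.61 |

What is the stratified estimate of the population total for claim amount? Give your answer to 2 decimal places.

535729073.06

1: 137278·1082.75 = 148637754.5
2: 26529·1111.54 = 29488044.66
3: 92990·3845.61 = 357603273.9
τ̂ = Σ Nₕx̄ₕ = 535729073.06.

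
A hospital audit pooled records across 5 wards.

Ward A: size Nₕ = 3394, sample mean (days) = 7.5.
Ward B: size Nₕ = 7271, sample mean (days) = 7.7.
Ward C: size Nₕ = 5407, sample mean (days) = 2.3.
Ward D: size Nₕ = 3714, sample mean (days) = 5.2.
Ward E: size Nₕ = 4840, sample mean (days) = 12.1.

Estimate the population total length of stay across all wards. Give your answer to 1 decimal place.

171754.6

A: 3394·7.5 = 25455
B: 7271·7.7 = 55986.7
C: 5407·2.3 = 12436.1
D: 3714·5.2 = 19312.8
E: 4840·12.1 = 58564
τ̂ = Σ Nₕx̄ₕ = 171754.6.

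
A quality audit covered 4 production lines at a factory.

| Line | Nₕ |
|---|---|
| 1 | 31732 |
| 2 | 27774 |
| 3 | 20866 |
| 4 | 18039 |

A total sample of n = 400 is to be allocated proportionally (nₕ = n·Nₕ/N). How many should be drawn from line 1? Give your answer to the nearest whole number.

N = 31732 + 27774 + 20866 + 18039 = 98411.
n_1 = 400·31732/98411 = 128.977... → 129.

129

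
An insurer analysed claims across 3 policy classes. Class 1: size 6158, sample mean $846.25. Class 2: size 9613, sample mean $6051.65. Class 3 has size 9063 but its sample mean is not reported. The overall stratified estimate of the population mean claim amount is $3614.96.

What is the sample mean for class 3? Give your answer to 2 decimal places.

Σ Nₕx̄ₕ = N·μ, so 9063·x̄_3 = 24834·3614.96 − (6158·846.25 + 9613·6051.65).
= 89773916.64 − 63385718.95 = 26388197.69.
x̄_3 = 26388197.69 / 9063 = 2911.6405... → 2911.64.

2911.64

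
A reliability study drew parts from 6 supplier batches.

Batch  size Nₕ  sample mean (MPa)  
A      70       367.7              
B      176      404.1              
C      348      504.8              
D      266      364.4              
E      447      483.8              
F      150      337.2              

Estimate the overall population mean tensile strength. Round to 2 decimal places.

436.72

x̄_st = (Σ Nₕx̄ₕ) / (Σ Nₕ) = (70·367.7 + 176·404.1 + 348·504.8 + 266·364.4 + 447·483.8 + 150·337.2) / 1457
= 636300 / 1457 = 436.7193... → 436.72.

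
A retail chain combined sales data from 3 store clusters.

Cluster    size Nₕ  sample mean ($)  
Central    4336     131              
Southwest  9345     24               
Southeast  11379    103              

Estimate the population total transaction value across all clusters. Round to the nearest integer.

1964333

Central: 4336·131 = 568016
Southwest: 9345·24 = 224280
Southeast: 11379·103 = 1172037
τ̂ = Σ Nₕx̄ₕ = 1964333.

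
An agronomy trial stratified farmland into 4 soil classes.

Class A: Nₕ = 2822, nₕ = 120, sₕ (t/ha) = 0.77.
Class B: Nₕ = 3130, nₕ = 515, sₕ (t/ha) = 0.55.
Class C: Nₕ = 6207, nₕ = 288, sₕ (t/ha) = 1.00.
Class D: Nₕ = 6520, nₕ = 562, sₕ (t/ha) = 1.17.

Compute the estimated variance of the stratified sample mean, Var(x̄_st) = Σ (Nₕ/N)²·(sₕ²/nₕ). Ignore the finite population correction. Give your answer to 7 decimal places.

N = 18679; Wₕ = Nₕ/N.
class A: (2822/18679)²·0.77²/120 = 0.0001127735
class B: (3130/18679)²·0.55²/515 = 0.0000164930
class C: (6207/18679)²·1.00²/288 = 0.0003834103
class D: (6520/18679)²·1.17²/562 = 0.0002967723
Sum = 0.0008094491 → 0.0008094.

0.0008094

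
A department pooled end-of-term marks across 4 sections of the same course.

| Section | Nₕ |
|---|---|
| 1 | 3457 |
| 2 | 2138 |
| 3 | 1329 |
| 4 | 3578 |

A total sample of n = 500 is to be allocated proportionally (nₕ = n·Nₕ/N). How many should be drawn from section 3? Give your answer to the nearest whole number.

63

Share of section 3 = 1329/10502 = 0.12655.
Allocate 500 × 0.12655 = 63.274... → 63.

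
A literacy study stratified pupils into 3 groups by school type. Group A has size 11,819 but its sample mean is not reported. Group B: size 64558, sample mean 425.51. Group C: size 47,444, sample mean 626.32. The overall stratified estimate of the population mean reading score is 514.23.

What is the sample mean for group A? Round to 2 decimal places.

Σ Nₕx̄ₕ = N·μ, so 11819·x̄_A = 123821·514.23 − (64558·425.51 + 47444·626.32).
= 63672472.83 − 57185200.66 = 6487272.17.
x̄_A = 6487272.17 / 11819 = 548.8850... → 548.89.

548.89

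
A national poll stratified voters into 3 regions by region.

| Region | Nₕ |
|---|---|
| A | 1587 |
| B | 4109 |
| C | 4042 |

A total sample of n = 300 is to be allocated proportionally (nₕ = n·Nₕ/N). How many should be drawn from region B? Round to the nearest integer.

Share of region B = 4109/9738 = 0.42196.
Allocate 300 × 0.42196 = 126.587... → 127.

127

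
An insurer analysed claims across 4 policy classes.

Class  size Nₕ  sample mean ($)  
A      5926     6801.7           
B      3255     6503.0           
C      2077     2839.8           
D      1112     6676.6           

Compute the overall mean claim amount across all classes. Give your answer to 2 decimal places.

6046.63

N = 5926 + 3255 + 2077 + 1112 = 12370.
Weight each subgroup mean by Nₕ/N and sum.
Σ Nₕx̄ₕ = 5926·6801.7 + 3255·6503.0 + 2077·2839.8 + 1112·6676.6 = 40306874.2 + 21167265 + 5898264.6 + 7424379.2 = 74796783.
Divide by N: 74796783 / 12370 = 6046.6276... → 6046.63.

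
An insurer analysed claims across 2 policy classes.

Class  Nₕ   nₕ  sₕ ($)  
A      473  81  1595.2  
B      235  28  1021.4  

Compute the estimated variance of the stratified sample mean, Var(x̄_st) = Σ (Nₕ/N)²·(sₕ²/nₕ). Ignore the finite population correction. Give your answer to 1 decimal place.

N = 708. Term for each stratum: Wₕ²sₕ²/nₕ.
Var(x̄_st) = 14021.7116 + 4104.9029 = 18126.6144 → 18126.6.

18126.6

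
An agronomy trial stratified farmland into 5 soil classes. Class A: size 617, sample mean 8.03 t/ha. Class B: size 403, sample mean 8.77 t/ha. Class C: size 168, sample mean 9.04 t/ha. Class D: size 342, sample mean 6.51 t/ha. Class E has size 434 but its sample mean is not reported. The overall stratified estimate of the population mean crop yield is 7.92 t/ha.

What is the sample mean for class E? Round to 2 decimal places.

N = 617 + 403 + 168 + 342 + 434 = 1964.
Overall total = μ·N = 7.92·1964 = 15554.88.
Subtract the known strata: 617·8.03 + 403·8.77 + 168·9.04 + 342·6.51 = 12233.96.
Remaining total for class E: 15554.88 − 12233.96 = 3320.92.
Divide by its size: 3320.92 / 434 = 7.6519... → 7.65.

7.65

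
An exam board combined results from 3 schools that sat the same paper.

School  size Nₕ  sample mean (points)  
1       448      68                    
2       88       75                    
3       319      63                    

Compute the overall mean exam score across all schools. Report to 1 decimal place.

N = 855; weights Wₕ = Nₕ/N = (0.5240, 0.1029, 0.3731).
x̄_st = Σ Wₕ·x̄ₕ = 0.5240·68 + 0.1029·75 + 0.3731·63 ≈ 66.855...
→ 66.9.

66.9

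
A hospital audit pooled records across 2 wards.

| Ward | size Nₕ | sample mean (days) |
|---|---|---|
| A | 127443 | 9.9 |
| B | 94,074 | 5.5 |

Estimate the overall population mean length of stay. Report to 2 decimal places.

N = 127443 + 94074 = 221517.
Weight each subgroup mean by Nₕ/N and sum.
Σ Nₕx̄ₕ = 127443·9.9 + 94074·5.5 = 1261685.7 + 517407 = 1779092.7.
Divide by N: 1779092.7 / 221517 = 8.0314... → 8.03.

8.03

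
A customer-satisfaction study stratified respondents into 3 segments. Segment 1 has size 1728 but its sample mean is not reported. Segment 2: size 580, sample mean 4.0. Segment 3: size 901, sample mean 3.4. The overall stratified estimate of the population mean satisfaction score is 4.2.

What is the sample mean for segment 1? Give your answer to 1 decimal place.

Σ Nₕx̄ₕ = N·μ, so 1728·x̄_1 = 3209·4.2 − (580·4.0 + 901·3.4).
= 13477.8 − 5383.4 = 8094.4.
x̄_1 = 8094.4 / 1728 = 4.684... → 4.7.

4.7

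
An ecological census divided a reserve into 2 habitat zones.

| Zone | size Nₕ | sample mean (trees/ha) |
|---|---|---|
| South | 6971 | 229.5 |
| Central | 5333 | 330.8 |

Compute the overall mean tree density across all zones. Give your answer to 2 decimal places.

N = 6971 + 5333 = 12304.
The stratified mean weights each stratum mean by its population share Nₕ/N.
Σ Nₕx̄ₕ = 6971·229.5 + 5333·330.8 = 1599844.5 + 1764156.4 = 3364000.9.
Divide by N: 3364000.9 / 12304 = 273.4071... → 273.41.

273.41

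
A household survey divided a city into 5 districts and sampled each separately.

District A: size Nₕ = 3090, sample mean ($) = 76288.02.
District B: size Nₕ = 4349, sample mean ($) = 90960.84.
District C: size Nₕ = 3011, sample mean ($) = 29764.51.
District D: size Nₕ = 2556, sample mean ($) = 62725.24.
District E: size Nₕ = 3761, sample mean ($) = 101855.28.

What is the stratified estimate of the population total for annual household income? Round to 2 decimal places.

1264343036.09

A: 3090·76288.02 = 235729981.8
B: 4349·90960.84 = 395588693.16
C: 3011·29764.51 = 89620939.61
D: 2556·62725.24 = 160325713.44
E: 3761·101855.28 = 383077708.08
τ̂ = Σ Nₕx̄ₕ = 1264343036.09.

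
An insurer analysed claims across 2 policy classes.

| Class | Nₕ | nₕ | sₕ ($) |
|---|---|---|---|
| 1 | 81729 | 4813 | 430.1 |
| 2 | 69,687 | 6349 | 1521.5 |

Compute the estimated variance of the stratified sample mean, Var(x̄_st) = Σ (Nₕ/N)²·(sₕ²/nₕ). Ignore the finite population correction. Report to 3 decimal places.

88.430

N = 151416; Wₕ = Nₕ/N.
class 1: (81729/151416)²·430.1²/4813 = 11.197778
class 2: (69687/151416)²·1521.5²/6349 = 77.232232
Sum = 88.430010 → 88.430.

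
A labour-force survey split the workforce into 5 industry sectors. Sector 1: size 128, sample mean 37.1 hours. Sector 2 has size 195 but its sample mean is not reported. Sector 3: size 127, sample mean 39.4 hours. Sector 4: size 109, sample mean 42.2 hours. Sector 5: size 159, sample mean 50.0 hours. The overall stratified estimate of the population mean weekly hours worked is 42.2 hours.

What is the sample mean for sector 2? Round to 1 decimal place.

Σ Nₕx̄ₕ = N·μ, so 195·x̄_2 = 718·42.2 − (128·37.1 + 127·39.4 + 109·42.2 + 159·50.0).
= 30299.6 − 22302.4 = 7997.2.
x̄_2 = 7997.2 / 195 = 41.011... → 41.0.

41.0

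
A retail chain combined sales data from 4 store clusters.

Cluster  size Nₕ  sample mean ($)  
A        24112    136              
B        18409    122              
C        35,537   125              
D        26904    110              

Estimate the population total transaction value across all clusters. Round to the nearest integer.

A: 24112·136 = 3279232
B: 18409·122 = 2245898
C: 35537·125 = 4442125
D: 26904·110 = 2959440
τ̂ = Σ Nₕx̄ₕ = 12926695.

12926695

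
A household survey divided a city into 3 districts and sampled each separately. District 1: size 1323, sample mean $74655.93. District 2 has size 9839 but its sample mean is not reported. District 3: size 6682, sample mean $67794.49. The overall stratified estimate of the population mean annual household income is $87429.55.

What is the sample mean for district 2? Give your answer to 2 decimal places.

102481.99

N = 1323 + 9839 + 6682 = 17844.
Overall total = μ·N = 87429.55·17844 = 1560092890.2.
Subtract the known strata: 1323·74655.93 + 6682·67794.49 = 551772577.57.
Remaining total for district 2: 1560092890.2 − 551772577.57 = 1008320312.63.
Divide by its size: 1008320312.63 / 9839 = 102481.9913... → 102481.99.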